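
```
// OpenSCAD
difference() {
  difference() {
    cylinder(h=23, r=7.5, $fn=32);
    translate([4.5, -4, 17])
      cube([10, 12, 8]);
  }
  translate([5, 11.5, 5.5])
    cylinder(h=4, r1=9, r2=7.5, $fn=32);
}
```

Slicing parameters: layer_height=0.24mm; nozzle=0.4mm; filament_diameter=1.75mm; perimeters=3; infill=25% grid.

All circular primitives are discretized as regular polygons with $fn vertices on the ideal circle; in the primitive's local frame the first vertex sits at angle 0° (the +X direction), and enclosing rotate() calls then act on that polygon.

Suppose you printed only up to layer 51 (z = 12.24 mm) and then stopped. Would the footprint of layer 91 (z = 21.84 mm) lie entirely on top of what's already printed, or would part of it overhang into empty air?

entirely on top

Compare the two slices. At z = 12.24: the cylinder: section is a regular 32-gon, circumradius r=7.5 (area = (32/2)·7.500²·sin(360°/32) = 175.58 mm²); the cube at (4.5, -4) is not intersected at this z (z outside [17, 25]); Taking the first minus the rest: none of the subtracted shapes is present at this height, so the r=7.5 cylinder is unchanged — area = 175.58 mm²; the cone at (5, 11.5) does not reach this height (z outside [5.5, 9.5]); Taking the first minus the rest: none of the subtracted shapes is present at this height, so the result so far is unchanged — area = 175.58 mm². At z = 21.84: the r=7.5 cylinder gives a regular 32-gon of circumradius 7.5 (constant along its height) (area = (32/2)·7.500²·sin(360°/32) = 175.58 mm²); the cube at (4.5, -4) (footprint 10×12) is included at this height (area 120.00 mm²); Subtracting the remaining from the first: starting from the r=7.5 cylinder (175.58 mm²), the 10×12 cube at (4.5, -4) partially overlaps it — only the 22.82 mm² overlap (of its 120.00 mm²) is removed, clipping the outline — area = 152.77 mm²; the cone at (5, 11.5) is not intersected at this z (z outside [5.5, 9.5]); After the difference (first − rest): none of the subtracted shapes is present at this height, so that combined region is unchanged — area = 152.77 mm². Checking containment: the cross-section at z = 21.84 is a subset of the cross-section at z = 12.24.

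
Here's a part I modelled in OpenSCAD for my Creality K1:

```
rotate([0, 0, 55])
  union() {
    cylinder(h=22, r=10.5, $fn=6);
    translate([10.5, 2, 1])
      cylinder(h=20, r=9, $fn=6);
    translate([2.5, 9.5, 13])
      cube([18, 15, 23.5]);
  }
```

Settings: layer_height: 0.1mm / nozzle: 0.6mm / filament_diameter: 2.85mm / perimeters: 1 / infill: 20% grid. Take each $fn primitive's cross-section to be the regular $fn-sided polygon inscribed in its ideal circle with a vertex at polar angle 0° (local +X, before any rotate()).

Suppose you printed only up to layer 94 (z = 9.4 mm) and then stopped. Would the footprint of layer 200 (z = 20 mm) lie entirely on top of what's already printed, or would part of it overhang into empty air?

part overhangs

Compare the two slices. At z = 9.4: the r=10.5 cylinder gives a regular 6-gon of circumradius 10.5 (constant along its height) (area = (6/2)·10.500²·sin(360°/6) = 286.44 mm²); the r=9 cylinder at (10.5, 2) contributes a regular 6-gon of circumradius 9 (area = (6/2)·9.000²·sin(360°/6) = 210.44 mm²); the cube at (2.5, 9.5) is not intersected at this z (z outside [13, 36.5]); Taking the union: the regions partially overlap — summed areas 496.88 mm² minus the doubly-counted overlap 68.42 mm² gives 428.47 mm² — area = 428.47 mm²; (whole slice rotated 55° about Z — lengths, areas and connectivity unchanged). At z = 20: the cylinder: section is a regular 6-gon, circumradius r=10.5 (area = (6/2)·10.500²·sin(360°/6) = 286.44 mm²); the cylinder at (10.5, 2): section is a regular 6-gon, circumradius r=9 (area = (6/2)·9.000²·sin(360°/6) = 210.44 mm²); the cube at (2.5, 9.5) (footprint 18×15) is included at this height (area 270.00 mm²); Taking the union: the regions partially overlap — summed areas 766.88 mm² minus the doubly-counted overlap 71.11 mm² gives 695.77 mm² — area = 695.77 mm²; (rotated 55° about Z; rotation is an isometry so areas/perimeters/island counts are preserved). Checking containment: at z = 20 the cross-section extends beyond the z = 9.4 cross-section by about 267.30 mm².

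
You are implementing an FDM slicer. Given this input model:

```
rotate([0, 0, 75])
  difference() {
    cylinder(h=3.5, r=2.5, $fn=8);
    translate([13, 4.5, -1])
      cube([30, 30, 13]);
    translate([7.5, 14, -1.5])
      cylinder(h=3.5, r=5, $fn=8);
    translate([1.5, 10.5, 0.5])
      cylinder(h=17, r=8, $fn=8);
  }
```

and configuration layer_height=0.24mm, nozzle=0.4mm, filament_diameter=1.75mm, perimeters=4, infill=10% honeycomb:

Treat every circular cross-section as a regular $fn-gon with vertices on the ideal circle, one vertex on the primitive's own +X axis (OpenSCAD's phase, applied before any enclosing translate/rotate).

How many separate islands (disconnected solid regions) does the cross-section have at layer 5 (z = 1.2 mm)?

1

At z = 1.2 mm: the r=2.5 cylinder contributes a regular 8-gon of circumradius 2.5; the 30×30 cube at (13, 4.5) contributes its full rectangle; the cylinder at (7.5, 14): section is a regular 8-gon, circumradius r=5; the r=8 cylinder at (1.5, 10.5) contributes a regular 8-gon of circumradius 8; Taking the first minus the rest: starting from the r=2.5 cylinder, the 30×30 cube at (13, 4.5) misses the remaining region (no effect); the r=5 cylinder at (7.5, 14) misses the remaining region (no effect); the r=8 cylinder at (1.5, 10.5) misses the remaining region (no effect) — 1 connected region; (whole slice rotated 75° about Z — lengths, areas and connectivity unchanged). Overall, the cross-section is a single solid region. Island count = 1.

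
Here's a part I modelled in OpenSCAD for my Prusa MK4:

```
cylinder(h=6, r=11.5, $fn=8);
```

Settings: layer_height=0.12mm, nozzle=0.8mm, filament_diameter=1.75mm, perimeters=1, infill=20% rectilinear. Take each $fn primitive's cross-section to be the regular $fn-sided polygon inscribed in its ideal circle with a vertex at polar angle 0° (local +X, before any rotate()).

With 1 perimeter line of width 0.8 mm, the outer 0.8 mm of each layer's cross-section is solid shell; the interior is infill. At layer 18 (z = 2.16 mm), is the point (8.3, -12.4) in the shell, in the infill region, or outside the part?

outside

At z = 2.16 mm: the cylinder: section is a regular 8-gon, circumradius r=11.5. Overall, the cross-section is a single solid region. The nearest boundary edge runs (-0.00, -11.50)→(8.13, -8.13); distance from the point to it = 4.01 mm. The point is not inside any of the regions above, so it lies outside the cross-section (4.01 mm from the nearest boundary).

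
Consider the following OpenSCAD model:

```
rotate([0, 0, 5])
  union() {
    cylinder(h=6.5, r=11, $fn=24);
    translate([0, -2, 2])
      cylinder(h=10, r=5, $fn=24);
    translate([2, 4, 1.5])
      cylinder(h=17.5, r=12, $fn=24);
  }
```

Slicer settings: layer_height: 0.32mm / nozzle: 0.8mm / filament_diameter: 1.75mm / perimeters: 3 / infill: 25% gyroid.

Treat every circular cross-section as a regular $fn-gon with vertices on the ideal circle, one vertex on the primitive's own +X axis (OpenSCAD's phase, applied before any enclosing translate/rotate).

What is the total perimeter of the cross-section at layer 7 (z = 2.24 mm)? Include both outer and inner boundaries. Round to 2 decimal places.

At z = 2.24 mm: the r=11 cylinder contributes a regular 24-gon of circumradius 11 (perimeter = 2·24·11.000·sin(180°/24) = 68.92 mm); the r=5 cylinder at (0, -2) contributes a regular 24-gon of circumradius 5 (perimeter = 2·24·5.000·sin(180°/24) = 31.33 mm); the r=12 cylinder at (2, 4) contributes a regular 24-gon of circumradius 12 (perimeter = 2·24·12.000·sin(180°/24) = 75.18 mm); Taking the union: the regions partially overlap (shared area 384.97 mm²), so the edge portions inside another operand are dropped and the merged outline is re-measured after clipping — boundary = 81.30 mm; (whole slice rotated 5° about Z — lengths, areas and connectivity unchanged). Overall, the cross-section is a single solid region. Total boundary length (outer) = 81.30 mm.

81.30 mm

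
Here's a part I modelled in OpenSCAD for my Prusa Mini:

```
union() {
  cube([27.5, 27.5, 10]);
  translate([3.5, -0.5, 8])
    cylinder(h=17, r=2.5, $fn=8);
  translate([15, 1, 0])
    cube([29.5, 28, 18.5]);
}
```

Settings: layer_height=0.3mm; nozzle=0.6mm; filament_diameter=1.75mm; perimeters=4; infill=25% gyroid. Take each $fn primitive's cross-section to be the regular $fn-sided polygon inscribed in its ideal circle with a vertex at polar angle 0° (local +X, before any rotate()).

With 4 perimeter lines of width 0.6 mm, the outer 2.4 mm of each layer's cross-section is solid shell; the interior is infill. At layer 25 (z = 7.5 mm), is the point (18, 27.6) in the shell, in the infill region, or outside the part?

shell

At z = 7.5 mm: the cube is present — its section is the full 27.5×27.5 rectangle; the cylinder at (3.5, -0.5) does not reach this height (z outside [8, 25]); the cube at (15, 1) (footprint 29.5×28) is included at this height; Merging all regions: the regions partially overlap (shared area 331.25 mm²), so overlapping operands fuse into one piece — 1 connected region. Overall, the cross-section is a single solid region. The nearest boundary edge runs (15.00, 29.00)→(44.50, 29.00); distance from the point to it = 1.40 mm. The point is inside the cross-section, 1.40 mm from the nearest boundary — within the 2.4 mm shell band (4 × 0.6).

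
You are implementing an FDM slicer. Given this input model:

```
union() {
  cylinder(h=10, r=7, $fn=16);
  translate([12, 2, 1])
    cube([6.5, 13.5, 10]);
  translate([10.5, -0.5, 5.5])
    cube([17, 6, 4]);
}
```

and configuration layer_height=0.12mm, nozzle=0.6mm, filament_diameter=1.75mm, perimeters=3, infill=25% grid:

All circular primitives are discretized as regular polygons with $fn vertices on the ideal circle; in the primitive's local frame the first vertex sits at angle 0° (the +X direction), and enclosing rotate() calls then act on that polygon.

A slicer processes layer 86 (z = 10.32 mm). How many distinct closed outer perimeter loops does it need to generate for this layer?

1

At z = 10.32 mm: the cylinder is not intersected at this z (z outside [0, 10]); the cube at (12, 2) (footprint 6.5×13.5) is included at this height; the cube at (10.5, -0.5) does not reach this height (z outside [5.5, 9.5]); Combining (union): only the 6.5×13.5 cube at (12, 2) is present, so the union is just that shape — 1 connected region. The result has 1 disconnected region.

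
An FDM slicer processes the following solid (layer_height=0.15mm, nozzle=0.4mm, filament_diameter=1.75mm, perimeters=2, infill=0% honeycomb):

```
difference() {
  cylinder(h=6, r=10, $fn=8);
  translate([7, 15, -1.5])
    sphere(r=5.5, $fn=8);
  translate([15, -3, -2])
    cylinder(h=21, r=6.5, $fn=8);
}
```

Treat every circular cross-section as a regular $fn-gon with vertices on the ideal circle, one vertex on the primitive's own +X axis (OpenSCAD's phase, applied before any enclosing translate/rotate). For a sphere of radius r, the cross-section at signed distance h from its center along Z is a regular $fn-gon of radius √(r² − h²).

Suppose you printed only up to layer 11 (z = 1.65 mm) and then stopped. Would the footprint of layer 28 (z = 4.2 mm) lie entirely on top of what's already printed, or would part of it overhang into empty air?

entirely on top

Compare the two slices. At z = 1.65: the r=10 cylinder contributes a regular 8-gon of circumradius 10 (area = (8/2)·10.000²·sin(360°/8) = 282.84 mm²); the r=5.5 sphere at (7, 15) contributes a regular 8-gon of circumradius √(5.5²−3.15²) = 4.509 (area = (8/2)·4.509²·sin(360°/8) = 57.49 mm²); the r=6.5 cylinder at (15, -3) gives a regular 8-gon of circumradius 6.5 (constant along its height) (area = (8/2)·6.500²·sin(360°/8) = 119.50 mm²); Subtracting the remaining from the first: starting from the r=10 cylinder (282.84 mm²), the r=5.5 sphere at (7, 15) misses the remaining region (no effect); the r=6.5 cylinder at (15, -3) partially overlaps it — only the 0.85 mm² overlap (of its 119.50 mm²) is removed, clipping the outline — area = 281.99 mm². At z = 4.2: the cylinder: section is a regular 8-gon, circumradius r=10 (area = (8/2)·10.000²·sin(360°/8) = 282.84 mm²); the sphere at (7, 15) does not reach this height (|z−center|=5.700 > r=5.5); the r=6.5 cylinder at (15, -3) contributes a regular 8-gon of circumradius 6.5 (area = (8/2)·6.500²·sin(360°/8) = 119.50 mm²); Subtracting the remaining from the first: starting from the r=10 cylinder (282.84 mm²), the r=6.5 cylinder at (15, -3) partially overlaps it — only the 0.85 mm² overlap (of its 119.50 mm²) is removed, clipping the outline — area = 281.99 mm². Checking containment: the cross-section at z = 4.2 is a subset of the cross-section at z = 1.65.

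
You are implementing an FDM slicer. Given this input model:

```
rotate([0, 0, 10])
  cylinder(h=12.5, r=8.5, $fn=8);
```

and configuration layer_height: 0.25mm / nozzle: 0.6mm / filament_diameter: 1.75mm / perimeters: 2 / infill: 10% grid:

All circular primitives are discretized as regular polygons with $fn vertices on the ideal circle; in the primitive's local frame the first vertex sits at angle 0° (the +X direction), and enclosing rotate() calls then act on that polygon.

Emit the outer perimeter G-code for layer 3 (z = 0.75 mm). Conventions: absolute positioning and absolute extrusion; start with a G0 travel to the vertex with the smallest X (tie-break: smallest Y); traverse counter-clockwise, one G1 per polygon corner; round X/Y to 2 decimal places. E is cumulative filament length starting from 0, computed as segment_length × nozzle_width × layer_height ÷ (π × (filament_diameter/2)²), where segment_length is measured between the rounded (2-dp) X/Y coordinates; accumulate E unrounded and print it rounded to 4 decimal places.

At z = 0.75 mm: the r=8.5 cylinder contributes a regular 8-gon of circumradius 8.5; (whole slice rotated 10° about Z — lengths, areas and connectivity unchanged). The outline is a single polygon with 8 vertices. Extrusion per mm of travel: 0.6 × 0.25 / (π × 0.875²) = 0.062363. Accumulating E over each segment gives final E = 3.2457.

G0 X-8.37 Y-1.48 Z0.75
G1 X-4.88 Y-6.96 E0.4052
G1 X1.48 Y-8.37 E0.8114
G1 X6.96 Y-4.88 E1.2166
G1 X8.37 Y1.48 E1.6229
G1 X4.88 Y6.96 E2.0280
G1 X-1.48 Y8.37 E2.4343
G1 X-6.96 Y4.88 E2.8394
G1 X-8.37 Y-1.48 E3.2457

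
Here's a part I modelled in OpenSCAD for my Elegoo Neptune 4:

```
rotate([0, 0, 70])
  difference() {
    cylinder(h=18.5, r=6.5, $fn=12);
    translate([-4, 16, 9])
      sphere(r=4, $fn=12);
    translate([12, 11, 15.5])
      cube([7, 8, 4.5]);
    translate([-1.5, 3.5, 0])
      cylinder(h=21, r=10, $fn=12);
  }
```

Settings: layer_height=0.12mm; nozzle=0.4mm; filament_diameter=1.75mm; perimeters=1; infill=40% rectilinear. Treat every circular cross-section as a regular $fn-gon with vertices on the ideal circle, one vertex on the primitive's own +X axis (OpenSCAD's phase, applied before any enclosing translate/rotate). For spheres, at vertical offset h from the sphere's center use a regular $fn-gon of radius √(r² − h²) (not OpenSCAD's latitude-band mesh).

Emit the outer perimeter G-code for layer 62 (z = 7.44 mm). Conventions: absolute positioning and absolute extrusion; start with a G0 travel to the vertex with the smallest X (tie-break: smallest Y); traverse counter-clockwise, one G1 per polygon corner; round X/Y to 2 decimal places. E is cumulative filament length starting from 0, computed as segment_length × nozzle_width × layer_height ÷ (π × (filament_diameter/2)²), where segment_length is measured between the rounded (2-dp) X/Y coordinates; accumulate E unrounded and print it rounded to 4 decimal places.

G0 X4.73 Y4.36 Z7.44
G1 X6.05 Y1.52 E0.0625
G1 X5.66 Y-2.86 E0.1503
G1 X6.11 Y-2.22 E0.1659
G1 X6.40 Y1.13 E0.2330
G1 X4.98 Y4.18 E0.3001
G1 X4.73 Y4.36 E0.3063

At z = 7.44 mm: the r=6.5 cylinder gives a regular 12-gon of circumradius 6.5 (constant along its height); the r=4 sphere at (-4, 16) slices to a regular 12-gon of circumradius 3.683 (√(r²−h²) with h=1.56 from center); the cube at (12, 11) does not reach this height (z outside [15.5, 20]); the cylinder at (-1.5, 3.5): section is a regular 12-gon, circumradius r=10; After the difference (first − rest): starting from the r=6.5 cylinder, the r=4 sphere at (-4, 16) misses the remaining region (no effect); the r=10 cylinder at (-1.5, 3.5) partially overlaps it — only the 124.74 mm² overlap (of its 300.00 mm²) is removed, clipping the outline — 1 connected region; (whole slice rotated 70° about Z — lengths, areas and connectivity unchanged). The outline is a single polygon with 6 vertices. Extrusion per mm of travel: 0.4 × 0.12 / (π × 0.875²) = 0.019956. Accumulating E over each segment gives final E = 0.3063.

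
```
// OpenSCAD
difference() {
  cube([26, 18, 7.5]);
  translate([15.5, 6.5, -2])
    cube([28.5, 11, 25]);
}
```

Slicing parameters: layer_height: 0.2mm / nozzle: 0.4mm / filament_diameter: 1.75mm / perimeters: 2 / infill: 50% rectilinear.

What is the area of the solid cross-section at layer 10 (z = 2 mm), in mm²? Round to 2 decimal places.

352.50 mm²

At z = 2 mm: the cube is present — its section is the full 26×18 rectangle (area 468.00 mm²); the cube at (15.5, 6.5) (footprint 28.5×11) is included at this height (area 313.50 mm²); Taking the first minus the rest: starting from the 26×18 cube (468.00 mm²), the 28.5×11 cube at (15.5, 6.5) partially overlaps it — only the 115.50 mm² overlap (of its 313.50 mm²) is removed, clipping the outline — area = 352.50 mm². Overall, the cross-section is a single solid region. Net area = 352.50 mm².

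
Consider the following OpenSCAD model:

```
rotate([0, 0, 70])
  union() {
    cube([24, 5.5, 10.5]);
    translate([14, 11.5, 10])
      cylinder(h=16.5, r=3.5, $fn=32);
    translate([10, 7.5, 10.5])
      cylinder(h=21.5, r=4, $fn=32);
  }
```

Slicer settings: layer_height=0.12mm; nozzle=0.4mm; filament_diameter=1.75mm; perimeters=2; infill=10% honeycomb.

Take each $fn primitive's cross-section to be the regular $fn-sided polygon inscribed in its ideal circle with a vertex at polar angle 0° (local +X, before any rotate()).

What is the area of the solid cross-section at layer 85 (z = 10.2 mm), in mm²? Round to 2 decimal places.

170.24 mm²

At z = 10.2 mm: the cube is present — its section is the full 24×5.5 rectangle (area 132.00 mm²); the r=3.5 cylinder at (14, 11.5) contributes a regular 32-gon of circumradius 3.5 (area = (32/2)·3.500²·sin(360°/32) = 38.24 mm²); the cylinder at (10, 7.5) is not intersected at this z (z outside [10.5, 32]); Merging all regions: the 2 present regions are separate (no shared area or edge), so areas and boundary lengths simply add and each stays a separate island — area = 170.24 mm²; (rotated 70° about Z; rotation is an isometry so areas/perimeters/island counts are preserved). Overall, the cross-section has 2 separate islands. Net area = 170.24 mm².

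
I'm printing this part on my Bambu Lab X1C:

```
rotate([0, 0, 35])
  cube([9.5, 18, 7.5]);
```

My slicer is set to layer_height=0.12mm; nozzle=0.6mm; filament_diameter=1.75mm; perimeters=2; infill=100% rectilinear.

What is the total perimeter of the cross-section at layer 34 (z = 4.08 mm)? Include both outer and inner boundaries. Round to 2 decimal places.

At z = 4.08 mm: the cube is present — its section is the full 9.5×18 rectangle (perimeter 55.00 mm); (whole slice rotated 35° about Z — lengths, areas and connectivity unchanged). Overall, the cross-section is a single solid region. Total boundary length (outer) = 55.00 mm.

55.00 mm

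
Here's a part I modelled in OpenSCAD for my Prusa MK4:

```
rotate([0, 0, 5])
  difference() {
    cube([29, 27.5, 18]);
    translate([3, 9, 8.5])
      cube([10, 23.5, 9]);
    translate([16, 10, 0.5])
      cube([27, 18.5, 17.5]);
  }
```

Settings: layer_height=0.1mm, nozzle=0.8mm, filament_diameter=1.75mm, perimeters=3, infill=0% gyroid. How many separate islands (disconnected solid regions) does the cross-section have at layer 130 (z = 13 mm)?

At z = 13 mm: the 29×27.5 cube contributes its full rectangle; the cube at (3, 9) is present — its section is the full 10×23.5 rectangle; the 27×18.5 cube at (16, 10) contributes its full rectangle; Taking the first minus the rest: starting from the 29×27.5 cube, the 10×23.5 cube at (3, 9) partially overlaps it — only the 185.00 mm² overlap (of its 235.00 mm²) is removed, clipping the outline; the 27×18.5 cube at (16, 10) partially overlaps it — only the 227.50 mm² overlap (of its 499.50 mm²) is removed, clipping the outline — 1 connected region; (rotated 5° about Z; rotation is an isometry so areas/perimeters/island counts are preserved). Overall, the cross-section is a single solid region. Island count = 1.

1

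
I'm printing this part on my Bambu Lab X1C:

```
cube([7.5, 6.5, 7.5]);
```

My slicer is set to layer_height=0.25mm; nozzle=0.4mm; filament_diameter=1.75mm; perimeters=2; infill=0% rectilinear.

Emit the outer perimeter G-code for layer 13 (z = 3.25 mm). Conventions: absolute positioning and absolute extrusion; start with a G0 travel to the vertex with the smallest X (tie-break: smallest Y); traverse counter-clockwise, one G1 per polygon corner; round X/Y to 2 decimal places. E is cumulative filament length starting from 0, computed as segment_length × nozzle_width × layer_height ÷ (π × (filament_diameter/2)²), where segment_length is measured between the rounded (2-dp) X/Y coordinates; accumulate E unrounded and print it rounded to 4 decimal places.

G0 X0.00 Y0.00 Z3.25
G1 X7.50 Y0.00 E0.3118
G1 X7.50 Y6.50 E0.5821
G1 X0.00 Y6.50 E0.8939
G1 X0.00 Y0.00 E1.1641

At z = 3.25 mm: the 7.5×6.5 cube contributes its full rectangle. The outline is a single polygon with 4 vertices. Extrusion per mm of travel: 0.4 × 0.25 / (π × 0.875²) = 0.041575. Accumulating E over each segment gives final E = 1.1641.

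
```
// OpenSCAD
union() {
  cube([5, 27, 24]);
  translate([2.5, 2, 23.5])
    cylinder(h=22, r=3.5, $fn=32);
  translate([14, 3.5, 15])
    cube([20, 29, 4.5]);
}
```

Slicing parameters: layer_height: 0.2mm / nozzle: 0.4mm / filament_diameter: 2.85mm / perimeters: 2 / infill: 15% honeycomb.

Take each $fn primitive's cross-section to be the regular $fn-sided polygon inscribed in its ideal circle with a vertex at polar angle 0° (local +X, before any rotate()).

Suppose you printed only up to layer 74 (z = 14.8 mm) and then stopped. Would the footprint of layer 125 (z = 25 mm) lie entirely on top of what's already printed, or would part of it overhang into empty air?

part overhangs

Compare the two slices. At z = 14.8: the cube (footprint 5×27) is included at this height (area 135.00 mm²); the cylinder at (2.5, 2) is not intersected at this z (z outside [23.5, 45.5]); the cube at (14, 3.5) does not reach this height (z outside [15, 19.5]); Combining (union): only the 5×27 cube is present, so the union is just that shape — area = 135.00 mm². At z = 25: the cube is not intersected at this z (z outside [0, 24]); the cylinder at (2.5, 2): section is a regular 32-gon, circumradius r=3.5 (area = (32/2)·3.500²·sin(360°/32) = 38.24 mm²); the cube at (14, 3.5) is not intersected at this z (z outside [15, 19.5]); Merging all regions: only the r=3.5 cylinder at (2.5, 2) is present, so the union is just that shape — area = 38.24 mm². Checking containment: at z = 25 the cross-section extends beyond the z = 14.8 cross-section by about 12.43 mm².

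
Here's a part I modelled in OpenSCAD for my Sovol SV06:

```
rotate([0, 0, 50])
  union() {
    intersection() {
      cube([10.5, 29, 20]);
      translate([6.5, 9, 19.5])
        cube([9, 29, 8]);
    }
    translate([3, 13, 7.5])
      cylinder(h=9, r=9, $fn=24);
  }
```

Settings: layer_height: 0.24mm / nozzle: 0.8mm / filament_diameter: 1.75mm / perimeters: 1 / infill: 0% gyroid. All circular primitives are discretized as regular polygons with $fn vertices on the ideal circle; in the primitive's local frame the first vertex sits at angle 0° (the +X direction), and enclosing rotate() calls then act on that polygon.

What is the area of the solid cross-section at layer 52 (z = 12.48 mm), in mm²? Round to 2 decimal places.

At z = 12.48 mm: the cube (footprint 10.5×29) is included at this height (area 304.50 mm²); the cube at (6.5, 9) is not intersected at this z (z outside [19.5, 27.5]); Keeping only the common overlap: at least one operand is absent at this height, so nothing remains; the r=9 cylinder at (3, 13) contributes a regular 24-gon of circumradius 9 (area = (24/2)·9.000²·sin(360°/24) = 251.57 mm²); Merging all regions: only the r=9 cylinder at (3, 13) is present, so the union is just that shape — area = 251.57 mm²; (rotated 50° about Z; rotation is an isometry so areas/perimeters/island counts are preserved). Overall, the cross-section is a single solid region. Net area = 251.57 mm².

251.57 mm²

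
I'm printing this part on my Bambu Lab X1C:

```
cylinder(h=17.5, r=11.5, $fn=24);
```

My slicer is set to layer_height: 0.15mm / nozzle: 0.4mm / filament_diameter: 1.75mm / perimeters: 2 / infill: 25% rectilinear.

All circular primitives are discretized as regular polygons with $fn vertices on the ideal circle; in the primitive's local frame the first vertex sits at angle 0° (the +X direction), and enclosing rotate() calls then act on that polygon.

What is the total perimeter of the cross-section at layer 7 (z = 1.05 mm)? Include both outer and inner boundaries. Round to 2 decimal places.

72.05 mm

At z = 1.05 mm: the cylinder: section is a regular 24-gon, circumradius r=11.5 (perimeter = 2·24·11.500·sin(180°/24) = 72.05 mm). Overall, the cross-section is a single solid region. Total boundary length (outer) = 72.05 mm.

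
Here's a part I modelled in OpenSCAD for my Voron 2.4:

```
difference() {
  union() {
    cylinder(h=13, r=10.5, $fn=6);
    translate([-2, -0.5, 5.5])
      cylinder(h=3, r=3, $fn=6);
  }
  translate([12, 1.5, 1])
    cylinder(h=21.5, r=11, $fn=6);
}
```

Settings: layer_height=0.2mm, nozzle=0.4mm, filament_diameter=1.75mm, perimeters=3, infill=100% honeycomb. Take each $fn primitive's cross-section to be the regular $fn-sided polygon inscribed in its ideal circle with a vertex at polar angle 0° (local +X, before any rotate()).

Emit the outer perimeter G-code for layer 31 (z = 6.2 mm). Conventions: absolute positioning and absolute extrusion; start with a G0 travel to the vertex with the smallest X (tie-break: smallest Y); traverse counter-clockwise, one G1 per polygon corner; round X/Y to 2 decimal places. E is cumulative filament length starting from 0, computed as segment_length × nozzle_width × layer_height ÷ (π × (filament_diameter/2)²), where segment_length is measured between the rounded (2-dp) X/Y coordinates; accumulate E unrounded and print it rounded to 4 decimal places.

At z = 6.2 mm: the r=10.5 cylinder contributes a regular 6-gon of circumradius 10.5; the r=3 cylinder at (-2, -0.5) contributes a regular 6-gon of circumradius 3; Combining (union): the r=3 cylinder at (-2, -0.5) lies entirely inside the r=10.5 cylinder, so the union is just the r=10.5 cylinder — 1 connected region; the cylinder at (12, 1.5): section is a regular 6-gon, circumradius r=11; Taking the first minus the rest: starting from the result so far, the r=11 cylinder at (12, 1.5) partially overlaps it — only the 77.51 mm² overlap (of its 314.37 mm²) is removed, clipping the outline — 1 connected region. The outline is a single polygon with 8 vertices. Extrusion per mm of travel: 0.4 × 0.2 / (π × 0.875²) = 0.033260. Accumulating E over each segment gives final E = 2.0950.

G0 X-10.50 Y0.00 Z6.20
G1 X-5.25 Y-9.09 E0.3491
G1 X5.25 Y-9.09 E0.6984
G1 X6.18 Y-7.48 E0.7602
G1 X1.00 Y1.50 E1.1050
G1 X5.32 Y8.98 E1.3923
G1 X5.25 Y9.09 E1.3966
G1 X-5.25 Y9.09 E1.7459
G1 X-10.50 Y0.00 E2.0950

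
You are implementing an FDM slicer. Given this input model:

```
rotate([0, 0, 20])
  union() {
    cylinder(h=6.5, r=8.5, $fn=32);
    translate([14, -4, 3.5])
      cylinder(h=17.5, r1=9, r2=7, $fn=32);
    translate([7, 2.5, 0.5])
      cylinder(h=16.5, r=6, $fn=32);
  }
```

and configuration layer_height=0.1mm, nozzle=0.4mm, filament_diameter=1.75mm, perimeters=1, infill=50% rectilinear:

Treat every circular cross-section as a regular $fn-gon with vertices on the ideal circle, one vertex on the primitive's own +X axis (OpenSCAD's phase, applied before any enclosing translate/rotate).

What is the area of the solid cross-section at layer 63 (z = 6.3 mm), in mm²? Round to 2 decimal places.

At z = 6.3 mm: the r=8.5 cylinder gives a regular 32-gon of circumradius 8.5 (constant along its height) (area = (32/2)·8.500²·sin(360°/32) = 225.52 mm²); the cone at (14, -4) contributes a regular 32-gon of circumradius 8.680 (interpolated between r1=9 and r2=7 at t=0.160) (area = (32/2)·8.680²·sin(360°/32) = 235.18 mm²); the cylinder at (7, 2.5): section is a regular 32-gon, circumradius r=6 (area = (32/2)·6.000²·sin(360°/32) = 112.37 mm²); Taking the union: the regions partially overlap — summed areas 573.07 mm² minus the doubly-counted overlap 101.68 mm² gives 471.40 mm² — area = 471.40 mm²; (whole slice rotated 20° about Z — lengths, areas and connectivity unchanged). Overall, the cross-section is a single solid region. Net area = 471.40 mm².

471.40 mm²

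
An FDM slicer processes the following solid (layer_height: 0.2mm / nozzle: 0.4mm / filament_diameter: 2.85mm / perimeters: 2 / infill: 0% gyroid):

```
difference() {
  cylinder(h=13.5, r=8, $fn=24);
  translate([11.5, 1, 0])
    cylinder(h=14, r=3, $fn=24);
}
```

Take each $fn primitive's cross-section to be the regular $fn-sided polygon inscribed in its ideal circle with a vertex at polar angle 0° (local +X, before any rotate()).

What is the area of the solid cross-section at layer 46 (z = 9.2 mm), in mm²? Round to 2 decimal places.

198.77 mm²

At z = 9.2 mm: the cylinder: section is a regular 24-gon, circumradius r=8 (area = (24/2)·8.000²·sin(360°/24) = 198.77 mm²); the r=3 cylinder at (11.5, 1) contributes a regular 24-gon of circumradius 3 (area = (24/2)·3.000²·sin(360°/24) = 27.95 mm²); Taking the first minus the rest: starting from the r=8 cylinder (198.77 mm²), the r=3 cylinder at (11.5, 1) misses the remaining region (no effect) — area = 198.77 mm². Overall, the cross-section is a single solid region. Net area = 198.77 mm².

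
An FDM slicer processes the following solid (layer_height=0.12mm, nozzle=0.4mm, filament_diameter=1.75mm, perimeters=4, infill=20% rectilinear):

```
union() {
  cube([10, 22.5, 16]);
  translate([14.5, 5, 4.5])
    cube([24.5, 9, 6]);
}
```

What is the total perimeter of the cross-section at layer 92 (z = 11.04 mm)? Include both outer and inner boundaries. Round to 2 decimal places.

65.00 mm

At z = 11.04 mm: the 10×22.5 cube contributes its full rectangle (perimeter 65.00 mm); the cube at (14.5, 5) is absent (z outside [4.5, 10.5]); Combining (union): only the 10×22.5 cube is present, so the union is just that shape — boundary = 65.00 mm. Overall, the cross-section is a single solid region. Total boundary length (outer) = 65.00 mm.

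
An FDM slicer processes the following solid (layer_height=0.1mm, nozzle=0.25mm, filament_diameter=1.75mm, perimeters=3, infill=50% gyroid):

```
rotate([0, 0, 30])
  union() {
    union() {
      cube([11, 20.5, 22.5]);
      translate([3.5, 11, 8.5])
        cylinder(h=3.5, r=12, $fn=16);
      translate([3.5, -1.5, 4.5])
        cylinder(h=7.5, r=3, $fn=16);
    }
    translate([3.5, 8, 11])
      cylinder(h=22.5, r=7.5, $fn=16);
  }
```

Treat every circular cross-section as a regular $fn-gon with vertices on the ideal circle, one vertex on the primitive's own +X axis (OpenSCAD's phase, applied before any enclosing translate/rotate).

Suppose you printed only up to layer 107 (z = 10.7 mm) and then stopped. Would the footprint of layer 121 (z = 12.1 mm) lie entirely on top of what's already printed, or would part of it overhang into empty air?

entirely on top

Compare the two slices. At z = 10.7: the cube is present — its section is the full 11×20.5 rectangle (area 225.50 mm²); the r=12 cylinder at (3.5, 11) contributes a regular 16-gon of circumradius 12 (area = (16/2)·12.000²·sin(360°/16) = 440.85 mm²); the r=3 cylinder at (3.5, -1.5) contributes a regular 16-gon of circumradius 3 (area = (16/2)·3.000²·sin(360°/16) = 27.55 mm²); Taking the union: the regions partially overlap — summed areas 693.90 mm² minus the doubly-counted overlap 232.04 mm² gives 461.86 mm² — area = 461.86 mm²; the cylinder at (3.5, 8) does not reach this height (z outside [11, 33.5]); Taking the union: only that combined region is present, so the union is just that shape — area = 461.86 mm²; (rotated 30° about Z; rotation is an isometry so areas/perimeters/island counts are preserved). At z = 12.1: the cube (footprint 11×20.5) is included at this height (area 225.50 mm²); the cylinder at (3.5, 11) does not reach this height (z outside [8.5, 12]); the cylinder at (3.5, -1.5) is not intersected at this z (z outside [4.5, 12]); Merging all regions: only the 11×20.5 cube is present, so the union is just that shape — area = 225.50 mm²; the cylinder at (3.5, 8): section is a regular 16-gon, circumradius r=7.5 (area = (16/2)·7.500²·sin(360°/16) = 172.21 mm²); Combining (union): the regions partially overlap — summed areas 397.71 mm² minus the doubly-counted overlap 135.98 mm² gives 261.73 mm² — area = 261.73 mm²; (whole slice rotated 30° about Z — lengths, areas and connectivity unchanged). Checking containment: the cross-section at z = 12.1 is a subset of the cross-section at z = 10.7.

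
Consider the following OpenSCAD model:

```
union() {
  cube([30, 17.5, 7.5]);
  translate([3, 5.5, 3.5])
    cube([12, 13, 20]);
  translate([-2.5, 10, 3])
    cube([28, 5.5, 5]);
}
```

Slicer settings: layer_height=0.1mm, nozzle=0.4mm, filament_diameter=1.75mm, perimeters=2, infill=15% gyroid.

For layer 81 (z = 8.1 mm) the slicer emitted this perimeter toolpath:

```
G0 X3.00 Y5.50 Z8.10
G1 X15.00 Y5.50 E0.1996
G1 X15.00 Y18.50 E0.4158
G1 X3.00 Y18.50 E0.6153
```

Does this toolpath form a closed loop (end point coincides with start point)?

no

Start point (G0): (3.00, 5.50). End point (last G1): the path does not return to the start — open.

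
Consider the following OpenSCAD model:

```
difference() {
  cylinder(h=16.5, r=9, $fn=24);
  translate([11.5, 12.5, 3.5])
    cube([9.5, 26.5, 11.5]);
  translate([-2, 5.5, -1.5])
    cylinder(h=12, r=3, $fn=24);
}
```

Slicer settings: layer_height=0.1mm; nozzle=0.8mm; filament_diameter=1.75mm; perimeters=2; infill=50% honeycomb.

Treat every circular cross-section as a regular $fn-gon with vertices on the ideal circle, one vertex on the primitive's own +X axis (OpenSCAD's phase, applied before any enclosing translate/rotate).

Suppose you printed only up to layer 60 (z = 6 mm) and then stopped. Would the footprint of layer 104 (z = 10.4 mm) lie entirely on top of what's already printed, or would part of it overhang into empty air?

Compare the two slices. At z = 6: the r=9 cylinder contributes a regular 24-gon of circumradius 9 (area = (24/2)·9.000²·sin(360°/24) = 251.57 mm²); the 9.5×26.5 cube at (11.5, 12.5) contributes its full rectangle (area 251.75 mm²); the r=3 cylinder at (-2, 5.5) gives a regular 24-gon of circumradius 3 (constant along its height) (area = (24/2)·3.000²·sin(360°/24) = 27.95 mm²); Subtracting the remaining from the first: starting from the r=9 cylinder (251.57 mm²), the 9.5×26.5 cube at (11.5, 12.5) misses the remaining region (no effect); the r=3 cylinder at (-2, 5.5) lies wholly inside it (removes its full 27.95 mm² and its 18.80 mm outline becomes a hole wall) — area = 223.62 mm². At z = 10.4: the r=9 cylinder contributes a regular 24-gon of circumradius 9 (area = (24/2)·9.000²·sin(360°/24) = 251.57 mm²); the 9.5×26.5 cube at (11.5, 12.5) contributes its full rectangle (area 251.75 mm²); the cylinder at (-2, 5.5): section is a regular 24-gon, circumradius r=3 (area = (24/2)·3.000²·sin(360°/24) = 27.95 mm²); Taking the first minus the rest: starting from the r=9 cylinder (251.57 mm²), the 9.5×26.5 cube at (11.5, 12.5) misses the remaining region (no effect); the r=3 cylinder at (-2, 5.5) lies wholly inside it (removes its full 27.95 mm² and its 18.80 mm outline becomes a hole wall) — area = 223.62 mm². Checking containment: the cross-section at z = 10.4 is a subset of the cross-section at z = 6.

entirely on top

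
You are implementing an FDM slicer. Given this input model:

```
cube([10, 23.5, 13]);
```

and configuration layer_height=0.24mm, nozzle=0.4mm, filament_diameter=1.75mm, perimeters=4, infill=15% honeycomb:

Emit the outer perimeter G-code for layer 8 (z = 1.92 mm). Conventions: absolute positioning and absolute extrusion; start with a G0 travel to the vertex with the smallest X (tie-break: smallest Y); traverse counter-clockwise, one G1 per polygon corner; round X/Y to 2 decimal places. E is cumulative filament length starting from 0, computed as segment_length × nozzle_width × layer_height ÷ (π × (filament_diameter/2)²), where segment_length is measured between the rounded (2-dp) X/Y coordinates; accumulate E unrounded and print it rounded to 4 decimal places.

At z = 1.92 mm: the cube is present — its section is the full 10×23.5 rectangle. The outline is a single polygon with 4 vertices. Extrusion per mm of travel: 0.4 × 0.24 / (π × 0.875²) = 0.039912. Accumulating E over each segment gives final E = 2.6741.

G0 X0.00 Y0.00 Z1.92
G1 X10.00 Y0.00 E0.3991
G1 X10.00 Y23.50 E1.3371
G1 X0.00 Y23.50 E1.7362
G1 X0.00 Y0.00 E2.6741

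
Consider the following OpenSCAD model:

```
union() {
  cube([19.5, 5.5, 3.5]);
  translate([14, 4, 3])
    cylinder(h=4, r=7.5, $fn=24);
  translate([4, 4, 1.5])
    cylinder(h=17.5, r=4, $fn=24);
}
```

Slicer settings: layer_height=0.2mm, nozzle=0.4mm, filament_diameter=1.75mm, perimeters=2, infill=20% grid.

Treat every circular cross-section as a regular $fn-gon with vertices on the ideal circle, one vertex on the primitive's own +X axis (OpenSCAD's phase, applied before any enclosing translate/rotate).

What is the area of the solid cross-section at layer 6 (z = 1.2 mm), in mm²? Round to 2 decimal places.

At z = 1.2 mm: the cube (footprint 19.5×5.5) is included at this height (area 107.25 mm²); the cylinder at (14, 4) is absent (z outside [3, 7]); the cylinder at (4, 4) is not intersected at this z (z outside [1.5, 19]); Taking the union: only the 19.5×5.5 cube is present, so the union is just that shape — area = 107.25 mm². Overall, the cross-section is a single solid region. Net area = 107.25 mm².

107.25 mm²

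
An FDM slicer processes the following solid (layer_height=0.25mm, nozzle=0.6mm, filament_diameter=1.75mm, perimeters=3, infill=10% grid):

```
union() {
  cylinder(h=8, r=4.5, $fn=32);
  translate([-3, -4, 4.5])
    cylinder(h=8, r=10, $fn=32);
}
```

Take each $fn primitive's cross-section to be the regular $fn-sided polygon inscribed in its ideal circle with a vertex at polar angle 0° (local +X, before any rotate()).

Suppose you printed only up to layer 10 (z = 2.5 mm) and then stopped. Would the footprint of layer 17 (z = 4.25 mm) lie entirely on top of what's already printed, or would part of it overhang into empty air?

Compare the two slices. At z = 2.5: the r=4.5 cylinder gives a regular 32-gon of circumradius 4.5 (constant along its height) (area = (32/2)·4.500²·sin(360°/32) = 63.21 mm²); the cylinder at (-3, -4) is not intersected at this z (z outside [4.5, 12.5]); Combining (union): only the r=4.5 cylinder is present, so the union is just that shape — area = 63.21 mm². At z = 4.25: the cylinder: section is a regular 32-gon, circumradius r=4.5 (area = (32/2)·4.500²·sin(360°/32) = 63.21 mm²); the cylinder at (-3, -4) does not reach this height (z outside [4.5, 12.5]); Merging all regions: only the r=4.5 cylinder is present, so the union is just that shape — area = 63.21 mm². Checking containment: the cross-section at z = 4.25 is a subset of the cross-section at z = 2.5.

entirely on top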